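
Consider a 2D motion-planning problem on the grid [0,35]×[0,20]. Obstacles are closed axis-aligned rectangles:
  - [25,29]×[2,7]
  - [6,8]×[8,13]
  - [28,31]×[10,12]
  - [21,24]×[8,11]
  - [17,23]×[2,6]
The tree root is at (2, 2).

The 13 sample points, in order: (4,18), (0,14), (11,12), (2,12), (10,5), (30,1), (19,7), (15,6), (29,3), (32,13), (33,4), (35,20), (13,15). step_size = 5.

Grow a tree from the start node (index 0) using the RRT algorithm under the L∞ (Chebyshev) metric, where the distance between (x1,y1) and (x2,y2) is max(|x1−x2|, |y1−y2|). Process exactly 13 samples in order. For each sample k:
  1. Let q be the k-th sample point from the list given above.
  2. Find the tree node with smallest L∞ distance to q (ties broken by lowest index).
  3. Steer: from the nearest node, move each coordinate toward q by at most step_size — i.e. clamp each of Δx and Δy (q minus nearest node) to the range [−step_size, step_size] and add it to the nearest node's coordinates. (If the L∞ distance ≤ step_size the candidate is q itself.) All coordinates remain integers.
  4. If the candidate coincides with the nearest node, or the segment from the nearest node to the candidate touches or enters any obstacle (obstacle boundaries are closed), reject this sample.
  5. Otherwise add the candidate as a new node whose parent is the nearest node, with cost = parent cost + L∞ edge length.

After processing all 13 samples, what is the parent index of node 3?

1. q=(4,18) nearest=0 d=16 new=(4,7) → add node 1 parent=0 cost=5
2. q=(0,14) nearest=1 d=7 new=(0,12) → add node 2 parent=1 cost=10
3. q=(11,12) nearest=1 d=7 new=(9,12) → blocked by [6,8]×[8,13], reject
4. q=(2,12) nearest=2 d=2 new=(2,12) → add node 3 parent=2 cost=12
5. q=(10,5) nearest=1 d=6 new=(9,5) → add node 4 parent=1 cost=10
6. q=(30,1) nearest=4 d=21 new=(14,1) → add node 5 parent=4 cost=15
7. q=(19,7) nearest=5 d=6 new=(19,6) → blocked by [17,23]×[2,6], reject
8. q=(15,6) nearest=5 d=5 new=(15,6) → add node 6 parent=5 cost=20
9. q=(29,3) nearest=6 d=14 new=(20,3) → blocked by [17,23]×[2,6], reject
10. q=(32,13) nearest=6 d=17 new=(20,11) → add node 7 parent=6 cost=25
11. q=(33,4) nearest=7 d=13 new=(25,6) → blocked by [25,29]×[2,7], reject
12. q=(35,20) nearest=7 d=15 new=(25,16) → add node 8 parent=7 cost=30
13. q=(13,15) nearest=7 d=7 new=(15,15) → add node 9 parent=7 cost=30

Parent of node 3: 2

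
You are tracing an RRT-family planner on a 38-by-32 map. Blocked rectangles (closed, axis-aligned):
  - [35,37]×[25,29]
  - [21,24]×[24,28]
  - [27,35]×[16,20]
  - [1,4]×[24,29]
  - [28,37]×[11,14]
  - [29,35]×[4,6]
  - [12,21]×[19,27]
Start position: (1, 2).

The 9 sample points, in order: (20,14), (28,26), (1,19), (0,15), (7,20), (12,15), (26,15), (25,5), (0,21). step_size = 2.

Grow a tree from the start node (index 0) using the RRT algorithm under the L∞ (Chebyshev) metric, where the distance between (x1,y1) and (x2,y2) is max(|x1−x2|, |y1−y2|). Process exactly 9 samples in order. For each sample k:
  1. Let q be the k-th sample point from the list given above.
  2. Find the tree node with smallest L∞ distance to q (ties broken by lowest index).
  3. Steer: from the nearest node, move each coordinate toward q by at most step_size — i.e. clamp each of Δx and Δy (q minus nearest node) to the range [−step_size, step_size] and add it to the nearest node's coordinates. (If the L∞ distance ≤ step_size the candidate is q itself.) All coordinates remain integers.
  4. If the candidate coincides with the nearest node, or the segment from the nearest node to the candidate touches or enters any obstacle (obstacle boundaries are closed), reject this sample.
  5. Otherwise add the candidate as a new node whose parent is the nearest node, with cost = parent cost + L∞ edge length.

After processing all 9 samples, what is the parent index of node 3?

1. q=(20,14) nearest=0 d=19 new=(3,4) → add node 1 parent=0 cost=2
2. q=(28,26) nearest=1 d=25 new=(5,6) → add node 2 parent=1 cost=4
3. q=(1,19) nearest=2 d=13 new=(3,8) → add node 3 parent=2 cost=6
4. q=(0,15) nearest=3 d=7 new=(1,10) → add node 4 parent=3 cost=8
5. q=(7,20) nearest=4 d=10 new=(3,12) → add node 5 parent=4 cost=10
6. q=(12,15) nearest=2 d=9 new=(7,8) → add node 6 parent=2 cost=6
7. q=(26,15) nearest=6 d=19 new=(9,10) → add node 7 parent=6 cost=8
8. q=(25,5) nearest=7 d=16 new=(11,8) → add node 8 parent=7 cost=10
9. q=(0,21) nearest=5 d=9 new=(1,14) → add node 9 parent=5 cost=12

Parent of node 3: 2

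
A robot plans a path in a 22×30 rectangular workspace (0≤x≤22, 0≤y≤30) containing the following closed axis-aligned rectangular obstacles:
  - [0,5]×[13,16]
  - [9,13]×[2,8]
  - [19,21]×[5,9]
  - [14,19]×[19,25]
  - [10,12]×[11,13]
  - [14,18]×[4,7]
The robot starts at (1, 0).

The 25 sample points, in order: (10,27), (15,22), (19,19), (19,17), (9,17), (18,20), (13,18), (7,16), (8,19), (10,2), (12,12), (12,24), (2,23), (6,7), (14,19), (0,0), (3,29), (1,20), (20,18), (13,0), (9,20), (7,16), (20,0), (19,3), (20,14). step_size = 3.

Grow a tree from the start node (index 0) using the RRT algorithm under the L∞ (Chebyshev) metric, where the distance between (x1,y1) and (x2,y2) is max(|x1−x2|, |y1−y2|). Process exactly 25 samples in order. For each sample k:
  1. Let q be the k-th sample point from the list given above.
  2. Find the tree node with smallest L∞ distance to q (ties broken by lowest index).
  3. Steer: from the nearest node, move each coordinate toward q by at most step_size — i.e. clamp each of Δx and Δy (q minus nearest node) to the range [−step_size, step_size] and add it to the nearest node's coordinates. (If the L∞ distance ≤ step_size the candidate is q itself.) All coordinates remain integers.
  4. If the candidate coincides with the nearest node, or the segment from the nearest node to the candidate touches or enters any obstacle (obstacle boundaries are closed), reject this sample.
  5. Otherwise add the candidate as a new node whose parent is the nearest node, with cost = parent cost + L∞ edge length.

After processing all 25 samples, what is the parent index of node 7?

1. q=(10,27) nearest=0 d=27 new=(4,3) → add node 1 parent=0 cost=3
2. q=(15,22) nearest=1 d=19 new=(7,6) → add node 2 parent=1 cost=6
3. q=(19,19) nearest=2 d=13 new=(10,9) → blocked by [9,13]×[2,8], reject
4. q=(19,17) nearest=2 d=12 new=(10,9) → blocked by [9,13]×[2,8], reject
5. q=(9,17) nearest=2 d=11 new=(9,9) → add node 3 parent=2 cost=9
6. q=(18,20) nearest=3 d=11 new=(12,12) → blocked by [10,12]×[11,13], reject
7. q=(13,18) nearest=3 d=9 new=(12,12) → blocked by [10,12]×[11,13], reject
8. q=(7,16) nearest=3 d=7 new=(7,12) → add node 4 parent=3 cost=12
9. q=(8,19) nearest=4 d=7 new=(8,15) → add node 5 parent=4 cost=15
10. q=(10,2) nearest=2 d=4 new=(10,3) → blocked by [9,13]×[2,8], reject
11. q=(12,12) nearest=3 d=3 new=(12,12) → blocked by [10,12]×[11,13], reject
12. q=(12,24) nearest=5 d=9 new=(11,18) → add node 6 parent=5 cost=18
13. q=(2,23) nearest=5 d=8 new=(5,18) → add node 7 parent=5 cost=18
14. q=(6,7) nearest=2 d=1 new=(6,7) → add node 8 parent=2 cost=7
15. q=(14,19) nearest=6 d=3 new=(14,19) → blocked by [14,19]×[19,25], reject
16. q=(0,0) nearest=0 d=1 new=(0,0) → add node 9 parent=0 cost=1
17. q=(3,29) nearest=6 d=11 new=(8,21) → add node 10 parent=6 cost=21
18. q=(1,20) nearest=7 d=4 new=(2,20) → add node 11 parent=7 cost=21
19. q=(20,18) nearest=6 d=9 new=(14,18) → add node 12 parent=6 cost=21
20. q=(13,0) nearest=2 d=6 new=(10,3) → blocked by [9,13]×[2,8], reject
21. q=(9,20) nearest=10 d=1 new=(9,20) → add node 13 parent=10 cost=22
22. q=(7,16) nearest=5 d=1 new=(7,16) → add node 14 parent=5 cost=16
23. q=(20,0) nearest=3 d=11 new=(12,6) → blocked by [9,13]×[2,8], reject
24. q=(19,3) nearest=3 d=10 new=(12,6) → blocked by [9,13]×[2,8], reject
25. q=(20,14) nearest=12 d=6 new=(17,15) → add node 15 parent=12 cost=24

Parent of node 7: 5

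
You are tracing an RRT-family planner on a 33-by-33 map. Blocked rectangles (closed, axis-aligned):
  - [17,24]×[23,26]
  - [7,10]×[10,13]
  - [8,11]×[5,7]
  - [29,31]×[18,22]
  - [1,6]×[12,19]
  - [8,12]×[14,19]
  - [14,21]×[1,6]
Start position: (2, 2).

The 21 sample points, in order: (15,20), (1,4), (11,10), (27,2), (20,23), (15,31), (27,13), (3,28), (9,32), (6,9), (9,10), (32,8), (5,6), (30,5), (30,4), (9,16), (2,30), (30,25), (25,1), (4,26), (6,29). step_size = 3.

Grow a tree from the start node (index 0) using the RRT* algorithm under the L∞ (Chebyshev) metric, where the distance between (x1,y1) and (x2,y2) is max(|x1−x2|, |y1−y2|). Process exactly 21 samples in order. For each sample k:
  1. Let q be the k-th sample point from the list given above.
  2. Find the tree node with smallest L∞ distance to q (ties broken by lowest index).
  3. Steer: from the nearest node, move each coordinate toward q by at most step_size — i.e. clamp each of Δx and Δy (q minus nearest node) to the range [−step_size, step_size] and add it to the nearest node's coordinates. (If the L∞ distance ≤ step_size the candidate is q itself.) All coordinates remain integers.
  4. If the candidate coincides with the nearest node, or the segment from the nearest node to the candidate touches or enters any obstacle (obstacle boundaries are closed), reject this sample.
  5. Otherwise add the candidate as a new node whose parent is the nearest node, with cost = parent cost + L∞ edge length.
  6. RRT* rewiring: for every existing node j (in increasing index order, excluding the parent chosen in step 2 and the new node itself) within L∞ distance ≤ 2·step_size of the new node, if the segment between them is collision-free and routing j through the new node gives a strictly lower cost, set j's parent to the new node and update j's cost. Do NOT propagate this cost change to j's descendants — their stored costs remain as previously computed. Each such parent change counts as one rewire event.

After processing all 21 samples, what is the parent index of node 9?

Parent of node 9: 8

1. q=(15,20) nearest=0 d=18 new=(5,5) → add node 1 parent=0 cost=3
2. q=(1,4) nearest=0 d=2 new=(1,4) → add node 2 parent=0 cost=2
3. q=(11,10) nearest=1 d=6 new=(8,8) → add node 3 parent=1 cost=6
4. q=(27,2) nearest=3 d=19 new=(11,5) → blocked by [8,11]×[5,7], reject
5. q=(20,23) nearest=3 d=15 new=(11,11) → blocked by [7,10]×[10,13], reject
6. q=(15,31) nearest=3 d=23 new=(11,11) → blocked by [7,10]×[10,13], reject
7. q=(27,13) nearest=3 d=19 new=(11,11) → blocked by [7,10]×[10,13], reject
8. q=(3,28) nearest=3 d=20 new=(5,11) → add node 4 parent=3 cost=9
9. q=(9,32) nearest=4 d=21 new=(8,14) → blocked by [7,10]×[10,13], reject
10. q=(6,9) nearest=3 d=2 new=(6,9) → add node 5 parent=3 cost=8
11. q=(9,10) nearest=3 d=2 new=(9,10) → blocked by [7,10]×[10,13], reject
12. q=(32,8) nearest=3 d=24 new=(11,8) → add node 6 parent=3 cost=9
13. q=(5,6) nearest=1 d=1 new=(5,6) → add node 7 parent=1 cost=4; rewire 5→7 (7<8)
14. q=(30,5) nearest=6 d=19 new=(14,5) → blocked by [14,21]×[1,6], reject
15. q=(30,4) nearest=6 d=19 new=(14,5) → blocked by [14,21]×[1,6], reject
16. q=(9,16) nearest=4 d=5 new=(8,14) → blocked by [7,10]×[10,13], reject
17. q=(2,30) nearest=4 d=19 new=(2,14) → blocked by [1,6]×[12,19], reject
18. q=(30,25) nearest=6 d=19 new=(14,11) → add node 8 parent=6 cost=12
19. q=(25,1) nearest=8 d=11 new=(17,8) → add node 9 parent=8 cost=15
20. q=(4,26) nearest=4 d=15 new=(4,14) → blocked by [1,6]×[12,19], reject
21. q=(6,29) nearest=4 d=18 new=(6,14) → blocked by [1,6]×[12,19], reject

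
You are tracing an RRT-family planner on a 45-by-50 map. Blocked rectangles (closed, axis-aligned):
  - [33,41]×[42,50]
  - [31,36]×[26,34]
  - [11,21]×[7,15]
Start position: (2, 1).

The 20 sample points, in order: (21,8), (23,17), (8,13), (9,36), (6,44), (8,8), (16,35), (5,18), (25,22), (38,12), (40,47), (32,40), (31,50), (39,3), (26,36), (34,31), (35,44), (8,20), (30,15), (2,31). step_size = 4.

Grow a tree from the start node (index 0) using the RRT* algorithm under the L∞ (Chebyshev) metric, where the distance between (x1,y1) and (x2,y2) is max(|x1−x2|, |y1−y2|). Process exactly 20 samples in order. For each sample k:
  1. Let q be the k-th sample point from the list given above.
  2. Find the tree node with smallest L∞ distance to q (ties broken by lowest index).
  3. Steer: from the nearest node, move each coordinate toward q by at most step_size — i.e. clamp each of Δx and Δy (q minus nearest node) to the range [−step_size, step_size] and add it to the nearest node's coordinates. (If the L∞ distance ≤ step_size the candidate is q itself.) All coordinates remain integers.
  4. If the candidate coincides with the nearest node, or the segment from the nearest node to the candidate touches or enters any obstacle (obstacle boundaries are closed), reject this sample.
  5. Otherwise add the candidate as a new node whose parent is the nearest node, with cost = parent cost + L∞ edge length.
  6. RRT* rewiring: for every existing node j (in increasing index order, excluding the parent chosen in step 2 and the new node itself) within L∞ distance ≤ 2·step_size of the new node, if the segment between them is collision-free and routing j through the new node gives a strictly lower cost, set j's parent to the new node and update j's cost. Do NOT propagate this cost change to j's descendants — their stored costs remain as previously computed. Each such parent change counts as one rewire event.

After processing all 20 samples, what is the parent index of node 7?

1. q=(21,8) nearest=0 d=19 new=(6,5) → add node 1 parent=0 cost=4
2. q=(23,17) nearest=1 d=17 new=(10,9) → add node 2 parent=1 cost=8
3. q=(8,13) nearest=2 d=4 new=(8,13) → add node 3 parent=2 cost=12
4. q=(9,36) nearest=3 d=23 new=(9,17) → add node 4 parent=3 cost=16
5. q=(6,44) nearest=4 d=27 new=(6,21) → add node 5 parent=4 cost=20
6. q=(8,8) nearest=2 d=2 new=(8,8) → add node 6 parent=2 cost=10
7. q=(16,35) nearest=5 d=14 new=(10,25) → add node 7 parent=5 cost=24
8. q=(5,18) nearest=5 d=3 new=(5,18) → add node 8 parent=5 cost=23
9. q=(25,22) nearest=2 d=15 new=(14,13) → blocked by [11,21]×[7,15], reject
10. q=(38,12) nearest=2 d=28 new=(14,12) → blocked by [11,21]×[7,15], reject
11. q=(40,47) nearest=7 d=30 new=(14,29) → add node 9 parent=7 cost=28
12. q=(32,40) nearest=9 d=18 new=(18,33) → add node 10 parent=9 cost=32
13. q=(31,50) nearest=10 d=17 new=(22,37) → add node 11 parent=10 cost=36
14. q=(39,3) nearest=9 d=26 new=(18,25) → add node 12 parent=9 cost=32
15. q=(26,36) nearest=11 d=4 new=(26,36) → add node 13 parent=11 cost=40
16. q=(34,31) nearest=13 d=8 new=(30,32) → add node 14 parent=13 cost=44
17. q=(35,44) nearest=13 d=9 new=(30,40) → add node 15 parent=13 cost=44
18. q=(8,20) nearest=5 d=2 new=(8,20) → add node 16 parent=5 cost=22
19. q=(30,15) nearest=12 d=12 new=(22,21) → add node 17 parent=12 cost=36
20. q=(2,31) nearest=7 d=8 new=(6,29) → add node 18 parent=7 cost=28

Parent of node 7: 5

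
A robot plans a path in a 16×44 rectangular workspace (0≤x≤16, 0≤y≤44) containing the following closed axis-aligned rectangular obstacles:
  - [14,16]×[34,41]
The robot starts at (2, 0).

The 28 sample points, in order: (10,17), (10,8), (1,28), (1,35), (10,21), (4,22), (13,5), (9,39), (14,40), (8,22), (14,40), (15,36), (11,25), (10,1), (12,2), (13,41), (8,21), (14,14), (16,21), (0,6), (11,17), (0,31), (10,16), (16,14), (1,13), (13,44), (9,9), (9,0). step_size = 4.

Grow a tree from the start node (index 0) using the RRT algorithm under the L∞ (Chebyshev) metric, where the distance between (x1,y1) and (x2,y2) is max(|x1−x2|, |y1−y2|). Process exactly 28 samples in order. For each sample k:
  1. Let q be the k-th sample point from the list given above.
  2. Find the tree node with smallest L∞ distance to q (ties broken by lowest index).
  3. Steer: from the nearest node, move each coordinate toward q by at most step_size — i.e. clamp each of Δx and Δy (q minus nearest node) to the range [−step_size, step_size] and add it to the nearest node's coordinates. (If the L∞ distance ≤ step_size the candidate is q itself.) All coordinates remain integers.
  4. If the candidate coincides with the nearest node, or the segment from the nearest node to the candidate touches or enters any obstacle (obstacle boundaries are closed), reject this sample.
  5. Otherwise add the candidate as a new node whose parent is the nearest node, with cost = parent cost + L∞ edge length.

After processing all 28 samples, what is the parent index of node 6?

Parent of node 6: 5

1. q=(10,17) nearest=0 d=17 new=(6,4) → add node 1 parent=0 cost=4
2. q=(10,8) nearest=1 d=4 new=(10,8) → add node 2 parent=1 cost=8
3. q=(1,28) nearest=2 d=20 new=(6,12) → add node 3 parent=2 cost=12
4. q=(1,35) nearest=3 d=23 new=(2,16) → add node 4 parent=3 cost=16
5. q=(10,21) nearest=4 d=8 new=(6,20) → add node 5 parent=4 cost=20
6. q=(4,22) nearest=5 d=2 new=(4,22) → add node 6 parent=5 cost=22
7. q=(13,5) nearest=2 d=3 new=(13,5) → add node 7 parent=2 cost=11
8. q=(9,39) nearest=6 d=17 new=(8,26) → add node 8 parent=6 cost=26
9. q=(14,40) nearest=8 d=14 new=(12,30) → add node 9 parent=8 cost=30
10. q=(8,22) nearest=5 d=2 new=(8,22) → add node 10 parent=5 cost=22
11. q=(14,40) nearest=9 d=10 new=(14,34) → blocked by [14,16]×[34,41], reject
12. q=(15,36) nearest=9 d=6 new=(15,34) → blocked by [14,16]×[34,41], reject
13. q=(11,25) nearest=8 d=3 new=(11,25) → add node 11 parent=8 cost=29
14. q=(10,1) nearest=1 d=4 new=(10,1) → add node 12 parent=1 cost=8
15. q=(12,2) nearest=12 d=2 new=(12,2) → add node 13 parent=12 cost=10
16. q=(13,41) nearest=9 d=11 new=(13,34) → add node 14 parent=9 cost=34
17. q=(8,21) nearest=10 d=1 new=(8,21) → add node 15 parent=10 cost=23
18. q=(14,14) nearest=2 d=6 new=(14,12) → add node 16 parent=2 cost=12
19. q=(16,21) nearest=11 d=5 new=(15,21) → add node 17 parent=11 cost=33
20. q=(0,6) nearest=0 d=6 new=(0,4) → add node 18 parent=0 cost=4
21. q=(11,17) nearest=15 d=4 new=(11,17) → add node 19 parent=15 cost=27
22. q=(0,31) nearest=8 d=8 new=(4,30) → add node 20 parent=8 cost=30
23. q=(10,16) nearest=19 d=1 new=(10,16) → add node 21 parent=19 cost=28
24. q=(16,14) nearest=16 d=2 new=(16,14) → add node 22 parent=16 cost=14
25. q=(1,13) nearest=4 d=3 new=(1,13) → add node 23 parent=4 cost=19
26. q=(13,44) nearest=14 d=10 new=(13,38) → add node 24 parent=14 cost=38
27. q=(9,9) nearest=2 d=1 new=(9,9) → add node 25 parent=2 cost=9
28. q=(9,0) nearest=12 d=1 new=(9,0) → add node 26 parent=12 cost=9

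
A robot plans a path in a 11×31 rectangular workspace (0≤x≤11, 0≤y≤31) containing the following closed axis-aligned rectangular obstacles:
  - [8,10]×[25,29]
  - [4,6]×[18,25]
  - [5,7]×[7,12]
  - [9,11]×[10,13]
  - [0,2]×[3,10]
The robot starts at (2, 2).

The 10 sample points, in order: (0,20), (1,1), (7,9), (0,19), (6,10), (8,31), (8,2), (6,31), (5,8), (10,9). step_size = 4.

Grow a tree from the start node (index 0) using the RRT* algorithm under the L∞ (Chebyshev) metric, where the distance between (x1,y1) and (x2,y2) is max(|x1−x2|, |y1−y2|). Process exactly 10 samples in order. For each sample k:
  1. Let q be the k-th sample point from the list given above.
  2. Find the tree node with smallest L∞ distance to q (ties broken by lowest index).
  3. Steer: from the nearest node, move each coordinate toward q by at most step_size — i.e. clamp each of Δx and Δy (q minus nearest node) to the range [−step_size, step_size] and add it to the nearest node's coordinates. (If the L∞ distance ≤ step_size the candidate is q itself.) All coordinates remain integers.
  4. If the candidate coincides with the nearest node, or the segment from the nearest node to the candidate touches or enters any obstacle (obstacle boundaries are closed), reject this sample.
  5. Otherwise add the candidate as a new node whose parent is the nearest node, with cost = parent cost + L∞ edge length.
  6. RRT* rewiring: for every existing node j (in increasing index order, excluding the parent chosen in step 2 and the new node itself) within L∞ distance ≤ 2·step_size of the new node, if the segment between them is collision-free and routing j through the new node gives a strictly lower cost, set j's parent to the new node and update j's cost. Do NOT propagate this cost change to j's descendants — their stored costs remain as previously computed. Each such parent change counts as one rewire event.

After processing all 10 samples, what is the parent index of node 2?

Parent of node 2: 0

1. q=(0,20) nearest=0 d=18 new=(0,6) → blocked by [0,2]×[3,10], reject
2. q=(1,1) nearest=0 d=1 new=(1,1) → add node 1 parent=0 cost=1
3. q=(7,9) nearest=0 d=7 new=(6,6) → add node 2 parent=0 cost=4
4. q=(0,19) nearest=2 d=13 new=(2,10) → blocked by [5,7]×[7,12], reject
5. q=(6,10) nearest=2 d=4 new=(6,10) → blocked by [5,7]×[7,12], reject
6. q=(8,31) nearest=2 d=25 new=(8,10) → blocked by [5,7]×[7,12], reject
7. q=(8,2) nearest=2 d=4 new=(8,2) → add node 3 parent=2 cost=8
8. q=(6,31) nearest=2 d=25 new=(6,10) → blocked by [5,7]×[7,12], reject
9. q=(5,8) nearest=2 d=2 new=(5,8) → blocked by [5,7]×[7,12], reject
10. q=(10,9) nearest=2 d=4 new=(10,9) → add node 4 parent=2 cost=8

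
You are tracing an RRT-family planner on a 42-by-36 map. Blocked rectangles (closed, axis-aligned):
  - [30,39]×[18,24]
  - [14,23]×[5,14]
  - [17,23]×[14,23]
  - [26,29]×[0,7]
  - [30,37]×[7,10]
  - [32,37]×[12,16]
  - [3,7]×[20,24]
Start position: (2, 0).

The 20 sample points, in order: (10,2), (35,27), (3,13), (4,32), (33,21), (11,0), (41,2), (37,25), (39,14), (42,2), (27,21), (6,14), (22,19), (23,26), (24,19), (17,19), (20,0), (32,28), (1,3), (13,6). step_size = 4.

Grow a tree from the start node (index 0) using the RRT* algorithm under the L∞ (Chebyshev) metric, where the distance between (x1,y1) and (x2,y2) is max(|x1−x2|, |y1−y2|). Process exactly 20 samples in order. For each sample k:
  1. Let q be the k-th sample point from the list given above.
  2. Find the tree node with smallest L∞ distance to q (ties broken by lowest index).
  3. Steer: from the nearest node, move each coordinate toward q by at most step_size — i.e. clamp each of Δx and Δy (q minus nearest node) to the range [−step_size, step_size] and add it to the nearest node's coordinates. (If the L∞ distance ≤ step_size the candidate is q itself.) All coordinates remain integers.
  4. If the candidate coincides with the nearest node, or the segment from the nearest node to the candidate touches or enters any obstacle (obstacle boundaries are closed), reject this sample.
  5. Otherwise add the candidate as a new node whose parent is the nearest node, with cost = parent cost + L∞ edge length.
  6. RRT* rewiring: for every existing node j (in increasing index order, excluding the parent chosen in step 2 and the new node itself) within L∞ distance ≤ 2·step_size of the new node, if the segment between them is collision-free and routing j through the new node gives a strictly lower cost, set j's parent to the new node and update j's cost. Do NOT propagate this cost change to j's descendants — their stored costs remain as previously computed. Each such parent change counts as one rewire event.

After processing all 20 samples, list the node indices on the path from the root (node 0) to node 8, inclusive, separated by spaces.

1. q=(10,2) nearest=0 d=8 new=(6,2) → add node 1 parent=0 cost=4
2. q=(35,27) nearest=1 d=29 new=(10,6) → add node 2 parent=1 cost=8
3. q=(3,13) nearest=2 d=7 new=(6,10) → add node 3 parent=2 cost=12
4. q=(4,32) nearest=3 d=22 new=(4,14) → add node 4 parent=3 cost=16
5. q=(33,21) nearest=2 d=23 new=(14,10) → blocked by [14,23]×[5,14], reject
6. q=(11,0) nearest=1 d=5 new=(10,0) → add node 5 parent=1 cost=8
7. q=(41,2) nearest=2 d=31 new=(14,2) → add node 6 parent=2 cost=12
8. q=(37,25) nearest=6 d=23 new=(18,6) → blocked by [14,23]×[5,14], reject
9. q=(39,14) nearest=6 d=25 new=(18,6) → blocked by [14,23]×[5,14], reject
10. q=(42,2) nearest=6 d=28 new=(18,2) → add node 7 parent=6 cost=16
11. q=(27,21) nearest=2 d=17 new=(14,10) → blocked by [14,23]×[5,14], reject
12. q=(6,14) nearest=4 d=2 new=(6,14) → add node 8 parent=4 cost=18
13. q=(22,19) nearest=2 d=13 new=(14,10) → blocked by [14,23]×[5,14], reject
14. q=(23,26) nearest=3 d=17 new=(10,14) → add node 9 parent=3 cost=16
15. q=(24,19) nearest=2 d=14 new=(14,10) → blocked by [14,23]×[5,14], reject
16. q=(17,19) nearest=9 d=7 new=(14,18) → add node 10 parent=9 cost=20
17. q=(20,0) nearest=7 d=2 new=(20,0) → add node 11 parent=7 cost=18
18. q=(32,28) nearest=10 d=18 new=(18,22) → blocked by [17,23]×[14,23], reject
19. q=(1,3) nearest=0 d=3 new=(1,3) → add node 12 parent=0 cost=3; rewire 3→12 (10<12)
20. q=(13,6) nearest=2 d=3 new=(13,6) → add node 13 parent=2 cost=11

Path: 0 12 3 4 8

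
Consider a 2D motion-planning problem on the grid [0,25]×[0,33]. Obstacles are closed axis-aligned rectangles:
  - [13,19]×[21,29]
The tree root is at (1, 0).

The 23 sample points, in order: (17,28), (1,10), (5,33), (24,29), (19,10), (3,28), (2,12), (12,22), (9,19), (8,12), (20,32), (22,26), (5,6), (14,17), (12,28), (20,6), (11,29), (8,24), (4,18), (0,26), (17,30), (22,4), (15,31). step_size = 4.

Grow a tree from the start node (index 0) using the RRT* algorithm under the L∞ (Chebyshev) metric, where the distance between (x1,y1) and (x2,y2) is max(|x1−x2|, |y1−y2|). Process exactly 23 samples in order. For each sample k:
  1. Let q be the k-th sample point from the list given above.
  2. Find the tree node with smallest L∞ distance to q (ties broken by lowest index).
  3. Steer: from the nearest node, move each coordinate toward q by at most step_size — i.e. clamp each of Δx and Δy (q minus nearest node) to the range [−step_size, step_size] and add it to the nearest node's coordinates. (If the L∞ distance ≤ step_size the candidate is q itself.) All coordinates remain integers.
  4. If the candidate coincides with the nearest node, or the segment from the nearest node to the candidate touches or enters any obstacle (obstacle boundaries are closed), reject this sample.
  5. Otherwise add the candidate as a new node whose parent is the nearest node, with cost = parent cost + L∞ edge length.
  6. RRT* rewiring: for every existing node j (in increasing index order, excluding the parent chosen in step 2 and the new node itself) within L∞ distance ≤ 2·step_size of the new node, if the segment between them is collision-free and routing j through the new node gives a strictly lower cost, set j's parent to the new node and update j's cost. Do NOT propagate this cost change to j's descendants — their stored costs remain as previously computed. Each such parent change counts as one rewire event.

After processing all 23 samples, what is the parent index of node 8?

Parent of node 8: 4

1. q=(17,28) nearest=0 d=28 new=(5,4) → add node 1 parent=0 cost=4
2. q=(1,10) nearest=1 d=6 new=(1,8) → add node 2 parent=1 cost=8
3. q=(5,33) nearest=2 d=25 new=(5,12) → add node 3 parent=2 cost=12
4. q=(24,29) nearest=3 d=19 new=(9,16) → add node 4 parent=3 cost=16
5. q=(19,10) nearest=4 d=10 new=(13,12) → add node 5 parent=4 cost=20
6. q=(3,28) nearest=4 d=12 new=(5,20) → add node 6 parent=4 cost=20
7. q=(2,12) nearest=3 d=3 new=(2,12) → add node 7 parent=3 cost=15
8. q=(12,22) nearest=4 d=6 new=(12,20) → add node 8 parent=4 cost=20
9. q=(9,19) nearest=4 d=3 new=(9,19) → add node 9 parent=4 cost=19
10. q=(8,12) nearest=3 d=3 new=(8,12) → add node 10 parent=3 cost=15
11. q=(20,32) nearest=8 d=12 new=(16,24) → blocked by [13,19]×[21,29], reject
12. q=(22,26) nearest=8 d=10 new=(16,24) → blocked by [13,19]×[21,29], reject
13. q=(5,6) nearest=1 d=2 new=(5,6) → add node 11 parent=1 cost=6; rewire 5→11 (14<20); rewire 7→11 (12<15); rewire 10→11 (12<15)
14. q=(14,17) nearest=8 d=3 new=(14,17) → add node 12 parent=8 cost=23
15. q=(12,28) nearest=6 d=8 new=(9,24) → add node 13 parent=6 cost=24
16. q=(20,6) nearest=5 d=7 new=(17,8) → add node 14 parent=5 cost=18
17. q=(11,29) nearest=13 d=5 new=(11,28) → add node 15 parent=13 cost=28
18. q=(8,24) nearest=13 d=1 new=(8,24) → add node 16 parent=13 cost=25
19. q=(4,18) nearest=6 d=2 new=(4,18) → add node 17 parent=6 cost=22
20. q=(0,26) nearest=6 d=6 new=(1,24) → add node 18 parent=6 cost=24
21. q=(17,30) nearest=15 d=6 new=(15,30) → blocked by [13,19]×[21,29], reject
22. q=(22,4) nearest=14 d=5 new=(21,4) → add node 19 parent=14 cost=22
23. q=(15,31) nearest=15 d=4 new=(15,31) → add node 20 parent=15 cost=32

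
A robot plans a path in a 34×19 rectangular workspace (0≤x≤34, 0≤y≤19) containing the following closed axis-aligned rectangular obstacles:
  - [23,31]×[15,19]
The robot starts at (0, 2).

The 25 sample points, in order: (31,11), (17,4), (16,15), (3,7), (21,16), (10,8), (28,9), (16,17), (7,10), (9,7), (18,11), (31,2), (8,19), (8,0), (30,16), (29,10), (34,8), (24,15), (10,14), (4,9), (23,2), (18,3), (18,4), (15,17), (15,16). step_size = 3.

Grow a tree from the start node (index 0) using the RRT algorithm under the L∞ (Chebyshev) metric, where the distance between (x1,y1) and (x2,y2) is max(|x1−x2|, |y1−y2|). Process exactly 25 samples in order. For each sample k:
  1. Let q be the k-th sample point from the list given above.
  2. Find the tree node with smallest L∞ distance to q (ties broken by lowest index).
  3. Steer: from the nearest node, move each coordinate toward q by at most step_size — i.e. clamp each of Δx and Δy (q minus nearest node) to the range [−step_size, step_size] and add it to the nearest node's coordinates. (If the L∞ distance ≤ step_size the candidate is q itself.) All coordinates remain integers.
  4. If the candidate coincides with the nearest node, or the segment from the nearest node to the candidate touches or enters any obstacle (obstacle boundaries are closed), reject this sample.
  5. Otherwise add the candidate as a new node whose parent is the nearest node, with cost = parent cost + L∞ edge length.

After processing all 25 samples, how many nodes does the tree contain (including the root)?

1. q=(31,11) nearest=0 d=31 new=(3,5) → add node 1 parent=0 cost=3
2. q=(17,4) nearest=1 d=14 new=(6,4) → add node 2 parent=1 cost=6
3. q=(16,15) nearest=2 d=11 new=(9,7) → add node 3 parent=2 cost=9
4. q=(3,7) nearest=1 d=2 new=(3,7) → add node 4 parent=1 cost=5
5. q=(21,16) nearest=3 d=12 new=(12,10) → add node 5 parent=3 cost=12
6. q=(10,8) nearest=3 d=1 new=(10,8) → add node 6 parent=3 cost=10
7. q=(28,9) nearest=5 d=16 new=(15,9) → add node 7 parent=5 cost=15
8. q=(16,17) nearest=5 d=7 new=(15,13) → add node 8 parent=5 cost=15
9. q=(7,10) nearest=3 d=3 new=(7,10) → add node 9 parent=3 cost=12
10. q=(9,7) nearest=3 d=0 → coincident, reject
11. q=(18,11) nearest=7 d=3 new=(18,11) → add node 10 parent=7 cost=18
12. q=(31,2) nearest=10 d=13 new=(21,8) → add node 11 parent=10 cost=21
13. q=(8,19) nearest=8 d=7 new=(12,16) → add node 12 parent=8 cost=18
14. q=(8,0) nearest=2 d=4 new=(8,1) → add node 13 parent=2 cost=9
15. q=(30,16) nearest=11 d=9 new=(24,11) → add node 14 parent=11 cost=24
16. q=(29,10) nearest=14 d=5 new=(27,10) → add node 15 parent=14 cost=27
17. q=(34,8) nearest=15 d=7 new=(30,8) → add node 16 parent=15 cost=30
18. q=(24,15) nearest=14 d=4 new=(24,14) → add node 17 parent=14 cost=27
19. q=(10,14) nearest=12 d=2 new=(10,14) → add node 18 parent=12 cost=20
20. q=(4,9) nearest=4 d=2 new=(4,9) → add node 19 parent=4 cost=7
21. q=(23,2) nearest=11 d=6 new=(23,5) → add node 20 parent=11 cost=24
22. q=(18,3) nearest=11 d=5 new=(18,5) → add node 21 parent=11 cost=24
23. q=(18,4) nearest=21 d=1 new=(18,4) → add node 22 parent=21 cost=25
24. q=(15,17) nearest=12 d=3 new=(15,17) → add node 23 parent=12 cost=21
25. q=(15,16) nearest=23 d=1 new=(15,16) → add node 24 parent=23 cost=22

Node count: 25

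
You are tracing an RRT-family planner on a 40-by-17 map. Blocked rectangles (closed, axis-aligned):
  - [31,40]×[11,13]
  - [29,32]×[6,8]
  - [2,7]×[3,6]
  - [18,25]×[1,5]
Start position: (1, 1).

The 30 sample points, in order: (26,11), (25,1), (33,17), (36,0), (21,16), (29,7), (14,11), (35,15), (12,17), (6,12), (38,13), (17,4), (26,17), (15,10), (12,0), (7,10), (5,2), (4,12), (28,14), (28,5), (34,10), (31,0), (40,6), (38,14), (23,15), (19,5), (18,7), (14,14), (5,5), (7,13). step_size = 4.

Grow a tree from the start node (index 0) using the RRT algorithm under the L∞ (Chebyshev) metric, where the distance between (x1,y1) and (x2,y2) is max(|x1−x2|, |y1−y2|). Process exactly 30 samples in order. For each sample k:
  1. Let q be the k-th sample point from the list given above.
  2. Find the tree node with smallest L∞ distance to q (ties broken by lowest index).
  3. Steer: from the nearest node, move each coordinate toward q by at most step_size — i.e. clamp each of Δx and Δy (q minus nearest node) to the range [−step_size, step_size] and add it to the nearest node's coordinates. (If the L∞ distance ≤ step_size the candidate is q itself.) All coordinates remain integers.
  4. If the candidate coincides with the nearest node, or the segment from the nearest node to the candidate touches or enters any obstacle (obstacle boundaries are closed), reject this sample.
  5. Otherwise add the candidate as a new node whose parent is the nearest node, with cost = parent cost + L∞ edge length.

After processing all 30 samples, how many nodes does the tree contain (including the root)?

Node count: 23

1. q=(26,11) nearest=0 d=25 new=(5,5) → blocked by [2,7]×[3,6], reject
2. q=(25,1) nearest=0 d=24 new=(5,1) → add node 1 parent=0 cost=4
3. q=(33,17) nearest=1 d=28 new=(9,5) → blocked by [2,7]×[3,6], reject
4. q=(36,0) nearest=1 d=31 new=(9,0) → add node 2 parent=1 cost=8
5. q=(21,16) nearest=1 d=16 new=(9,5) → blocked by [2,7]×[3,6], reject
6. q=(29,7) nearest=2 d=20 new=(13,4) → add node 3 parent=2 cost=12
7. q=(14,11) nearest=3 d=7 new=(14,8) → add node 4 parent=3 cost=16
8. q=(35,15) nearest=4 d=21 new=(18,12) → add node 5 parent=4 cost=20
9. q=(12,17) nearest=5 d=6 new=(14,16) → add node 6 parent=5 cost=24
10. q=(6,12) nearest=3 d=8 new=(9,8) → add node 7 parent=3 cost=16
11. q=(38,13) nearest=5 d=20 new=(22,13) → add node 8 parent=5 cost=24
12. q=(17,4) nearest=3 d=4 new=(17,4) → add node 9 parent=3 cost=16
13. q=(26,17) nearest=8 d=4 new=(26,17) → add node 10 parent=8 cost=28
14. q=(15,10) nearest=4 d=2 new=(15,10) → add node 11 parent=4 cost=18
15. q=(12,0) nearest=2 d=3 new=(12,0) → add node 12 parent=2 cost=11
16. q=(7,10) nearest=7 d=2 new=(7,10) → add node 13 parent=7 cost=18
17. q=(5,2) nearest=1 d=1 new=(5,2) → add node 14 parent=1 cost=5
18. q=(4,12) nearest=13 d=3 new=(4,12) → add node 15 parent=13 cost=21
19. q=(28,14) nearest=10 d=3 new=(28,14) → add node 16 parent=10 cost=31
20. q=(28,5) nearest=8 d=8 new=(26,9) → add node 17 parent=8 cost=28
21. q=(34,10) nearest=16 d=6 new=(32,10) → blocked by [31,40]×[11,13], reject
22. q=(31,0) nearest=17 d=9 new=(30,5) → blocked by [29,32]×[6,8], reject
23. q=(40,6) nearest=16 d=12 new=(32,10) → blocked by [31,40]×[11,13], reject
24. q=(38,14) nearest=16 d=10 new=(32,14) → add node 18 parent=16 cost=35
25. q=(23,15) nearest=8 d=2 new=(23,15) → add node 19 parent=8 cost=26
26. q=(19,5) nearest=9 d=2 new=(19,5) → blocked by [18,25]×[1,5], reject
27. q=(18,7) nearest=9 d=3 new=(18,7) → add node 20 parent=9 cost=19
28. q=(14,14) nearest=6 d=2 new=(14,14) → add node 21 parent=6 cost=26
29. q=(5,5) nearest=14 d=3 new=(5,5) → blocked by [2,7]×[3,6], reject
30. q=(7,13) nearest=13 d=3 new=(7,13) → add node 22 parent=13 cost=21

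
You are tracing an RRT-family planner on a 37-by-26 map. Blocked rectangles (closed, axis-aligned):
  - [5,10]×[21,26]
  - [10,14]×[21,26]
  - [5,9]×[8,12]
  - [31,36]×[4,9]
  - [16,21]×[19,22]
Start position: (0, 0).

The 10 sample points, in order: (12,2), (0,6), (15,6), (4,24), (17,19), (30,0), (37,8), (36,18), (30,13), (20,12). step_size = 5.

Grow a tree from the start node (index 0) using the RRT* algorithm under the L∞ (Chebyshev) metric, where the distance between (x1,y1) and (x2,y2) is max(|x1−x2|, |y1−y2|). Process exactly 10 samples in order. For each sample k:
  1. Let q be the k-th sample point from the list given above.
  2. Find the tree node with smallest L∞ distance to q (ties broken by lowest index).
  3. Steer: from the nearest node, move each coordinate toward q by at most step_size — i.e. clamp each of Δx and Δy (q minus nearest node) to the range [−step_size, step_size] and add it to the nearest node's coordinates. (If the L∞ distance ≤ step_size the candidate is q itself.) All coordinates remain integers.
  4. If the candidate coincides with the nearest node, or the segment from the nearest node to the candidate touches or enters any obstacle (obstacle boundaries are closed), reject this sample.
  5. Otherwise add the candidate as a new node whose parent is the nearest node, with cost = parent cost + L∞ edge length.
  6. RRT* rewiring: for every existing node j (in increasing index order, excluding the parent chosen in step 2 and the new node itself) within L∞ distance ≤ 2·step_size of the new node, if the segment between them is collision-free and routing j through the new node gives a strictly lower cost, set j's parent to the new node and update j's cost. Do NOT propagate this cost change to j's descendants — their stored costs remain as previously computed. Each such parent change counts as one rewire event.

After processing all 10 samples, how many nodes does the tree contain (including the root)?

1. q=(12,2) nearest=0 d=12 new=(5,2) → add node 1 parent=0 cost=5
2. q=(0,6) nearest=1 d=5 new=(0,6) → add node 2 parent=1 cost=10
3. q=(15,6) nearest=1 d=10 new=(10,6) → add node 3 parent=1 cost=10
4. q=(4,24) nearest=2 d=18 new=(4,11) → add node 4 parent=2 cost=15
5. q=(17,19) nearest=3 d=13 new=(15,11) → add node 5 parent=3 cost=15
6. q=(30,0) nearest=5 d=15 new=(20,6) → add node 6 parent=5 cost=20
7. q=(37,8) nearest=6 d=17 new=(25,8) → add node 7 parent=6 cost=25
8. q=(36,18) nearest=7 d=11 new=(30,13) → add node 8 parent=7 cost=30
9. q=(30,13) nearest=8 d=0 → coincident, reject
10. q=(20,12) nearest=5 d=5 new=(20,12) → add node 9 parent=5 cost=20

Node count: 10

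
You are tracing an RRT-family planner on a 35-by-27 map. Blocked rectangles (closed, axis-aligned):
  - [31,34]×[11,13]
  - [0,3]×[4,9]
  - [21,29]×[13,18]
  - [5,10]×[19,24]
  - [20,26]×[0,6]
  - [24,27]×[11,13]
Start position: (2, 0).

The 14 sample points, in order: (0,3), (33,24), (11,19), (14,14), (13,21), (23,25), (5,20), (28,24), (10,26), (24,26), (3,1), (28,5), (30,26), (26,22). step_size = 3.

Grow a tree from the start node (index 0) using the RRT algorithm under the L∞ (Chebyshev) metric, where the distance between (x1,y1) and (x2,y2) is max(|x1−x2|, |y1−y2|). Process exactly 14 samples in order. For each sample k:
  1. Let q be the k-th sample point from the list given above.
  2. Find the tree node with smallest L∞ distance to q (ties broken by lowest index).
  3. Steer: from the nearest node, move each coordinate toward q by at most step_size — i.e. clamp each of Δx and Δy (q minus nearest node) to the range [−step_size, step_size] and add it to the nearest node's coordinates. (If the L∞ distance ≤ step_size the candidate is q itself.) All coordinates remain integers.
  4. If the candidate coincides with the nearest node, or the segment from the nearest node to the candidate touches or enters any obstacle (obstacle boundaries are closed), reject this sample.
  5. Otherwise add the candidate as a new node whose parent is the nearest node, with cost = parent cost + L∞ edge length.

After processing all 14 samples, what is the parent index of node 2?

Parent of node 2: 0

1. q=(0,3) nearest=0 d=3 new=(0,3) → add node 1 parent=0 cost=3
2. q=(33,24) nearest=0 d=31 new=(5,3) → add node 2 parent=0 cost=3
3. q=(11,19) nearest=1 d=16 new=(3,6) → blocked by [0,3]×[4,9], reject
4. q=(14,14) nearest=2 d=11 new=(8,6) → add node 3 parent=2 cost=6
5. q=(13,21) nearest=3 d=15 new=(11,9) → add node 4 parent=3 cost=9
6. q=(23,25) nearest=4 d=16 new=(14,12) → add node 5 parent=4 cost=12
7. q=(5,20) nearest=5 d=9 new=(11,15) → add node 6 parent=5 cost=15
8. q=(28,24) nearest=5 d=14 new=(17,15) → add node 7 parent=5 cost=15
9. q=(10,26) nearest=6 d=11 new=(10,18) → add node 8 parent=6 cost=18
10. q=(24,26) nearest=7 d=11 new=(20,18) → add node 9 parent=7 cost=18
11. q=(3,1) nearest=0 d=1 new=(3,1) → add node 10 parent=0 cost=1
12. q=(28,5) nearest=7 d=11 new=(20,12) → add node 11 parent=7 cost=18
13. q=(30,26) nearest=9 d=10 new=(23,21) → add node 12 parent=9 cost=21
14. q=(26,22) nearest=12 d=3 new=(26,22) → add node 13 parent=12 cost=24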